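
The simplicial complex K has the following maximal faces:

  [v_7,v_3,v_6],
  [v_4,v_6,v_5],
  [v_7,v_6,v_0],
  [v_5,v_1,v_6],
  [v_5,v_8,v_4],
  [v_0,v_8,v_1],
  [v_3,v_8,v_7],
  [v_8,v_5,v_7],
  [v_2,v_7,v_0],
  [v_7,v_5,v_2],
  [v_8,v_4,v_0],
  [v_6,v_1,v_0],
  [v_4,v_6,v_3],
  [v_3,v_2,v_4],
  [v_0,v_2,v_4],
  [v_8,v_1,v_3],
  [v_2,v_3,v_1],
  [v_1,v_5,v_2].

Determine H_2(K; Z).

H_2 = Z.

We work with the vertex ordering v_0 < v_1 < v_2 < v_3 < v_4 < v_5 < v_6 < v_7 < v_8. The simplices of K, each written with vertices in increasing order, are:

  0-simplices (9): [v_0], [v_1], [v_2], [v_3], [v_4], [v_5], [v_6], [v_7], [v_8]
  1-simplices (27): (27 of them)
  2-simplices (18): (18 of them)

so the chain groups are C_0 ≅ Z^9, C_1 ≅ Z^27, C_2 ≅ Z^18.

Boundary ∂_1: C_1 → C_0 sends each edge [p,q] (with p < q) to q − p.
The 9×27 boundary matrix has rank 8 and Smith normal form diag(1,1,1,1,1,1,1,1).

Boundary ∂_2: C_2 → C_1 acts by ∂[p,q,r] = [q,r] − [p,r] + [p,q]. For instance
  ∂[v_3,v_4,v_6] = [v_4,v_6] − [v_3,v_6] + [v_3,v_4],
  ∂[v_4,v_5,v_6] = [v_5,v_6] − [v_4,v_6] + [v_4,v_5].
The resulting 27×18 matrix has rank 17, and its Smith normal form has invariant factors (1,1,1,1,1,1,1,1,1,1,1,1,1,1,1,1,1).

Computing H_k = (kernel of ∂_k) / (image of ∂_{k+1}):

  H_2: rank ker ∂_2 − rank ∂_3 = (18 − 17) − 0 = 1, and there is no ∂_3, so H_2 = Z.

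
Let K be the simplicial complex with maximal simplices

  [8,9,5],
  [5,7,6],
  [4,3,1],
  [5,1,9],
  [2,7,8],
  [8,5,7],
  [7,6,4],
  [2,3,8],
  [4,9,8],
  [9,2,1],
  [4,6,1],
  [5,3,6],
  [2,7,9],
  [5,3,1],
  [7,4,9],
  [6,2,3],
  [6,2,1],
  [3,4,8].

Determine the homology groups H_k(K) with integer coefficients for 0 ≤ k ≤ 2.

We work with the vertex ordering 1 < 2 < 3 < 4 < 5 < 6 < 7 < 8 < 9. The simplices of K, each written with vertices in increasing order, are:

  0-simplices (9): [1], [2], [3], [4], [5], [6], [7], [8], [9]
  1-simplices (27): (27 of them)
  2-simplices (18): [1,2,6], [1,2,9], [1,3,4], [1,3,5], [1,4,6], [1,5,9], [2,3,6], [2,3,8], [2,7,8], [2,7,9], [3,4,8], [3,5,6], [4,6,7], [4,7,9], [4,8,9], [5,6,7], [5,7,8], [5,8,9]

so the chain groups are C_0 ≅ Z^9, C_1 ≅ Z^27, C_2 ≅ Z^18.

∂_1: C_1 → C_0 is given by ∂[p,q] = [q] − [p]. For instance
  ∂[4,7] = [7] − [4].
As a 9×27 matrix over Z this has rank 8, with invariant factors (1,1,1,1,1,1,1,1).

The boundary map ∂_2: C_2 → C_1 acts by ∂[p,q,r] = [q,r] − [p,r] + [p,q]. For instance
  ∂[2,3,8] = [3,8] − [2,8] + [2,3],
  ∂[2,3,6] = [3,6] − [2,6] + [2,3].
This gives a 27×18 integer matrix of rank 18; reducing to Smith normal form yields diagonal entries (1,1,1,1,1,1,1,1,1,1,1,1,1,1,1,1,1,2).

From H_k ≅ ker(∂_k) / im(∂_{k+1}) we obtain:

  H_0: rank C_0 − rank ∂_1 = 9 − 8 = 1, and the invariant factors of ∂_1 are all 1, so H_0 = Z.
  H_1: rank ker ∂_1 − rank ∂_2 = (27 − 8) − 18 = 1, and ∂_2 has invariant factor 2 > 1, so H_1 = Z ⊕ Z/2Z.
  H_2: rank ker ∂_2 − rank ∂_3 = (18 − 18) − 0 = 0, and there is no ∂_3, so H_2 = 0.

As a check, the Euler characteristic is 9 − 27 + 18 = 0, which agrees with 1 − 1 + 0 = 0.

H_0 = Z,  H_1 = Z ⊕ Z/2Z,  H_2 = 0.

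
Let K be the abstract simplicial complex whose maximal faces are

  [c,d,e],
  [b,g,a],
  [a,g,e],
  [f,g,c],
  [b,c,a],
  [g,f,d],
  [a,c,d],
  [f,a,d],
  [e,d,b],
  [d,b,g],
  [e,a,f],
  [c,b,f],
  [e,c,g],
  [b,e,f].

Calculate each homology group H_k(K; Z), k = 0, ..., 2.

K has 7 vertices, 21 edges, 14 triangles.
rank ∂_0 = 0, rank ∂_1 = 6 ⇒ b_0 = 7 − 0 − 6 = 1; all invariant factors of ∂_1 are 1 so no torsion. So H_0 ≅ Z.
rank ∂_1 = 6, rank ∂_2 = 13 ⇒ b_1 = 21 − 6 − 13 = 2; all invariant factors of ∂_2 are 1 so no torsion. So H_1 ≅ Z^2.
rank ∂_2 = 13, rank ∂_3 = 0 ⇒ b_2 = 14 − 13 − 0 = 1. So H_2 ≅ Z.

H_0 ≅ Z,  H_1 ≅ Z^2,  H_2 ≅ Z.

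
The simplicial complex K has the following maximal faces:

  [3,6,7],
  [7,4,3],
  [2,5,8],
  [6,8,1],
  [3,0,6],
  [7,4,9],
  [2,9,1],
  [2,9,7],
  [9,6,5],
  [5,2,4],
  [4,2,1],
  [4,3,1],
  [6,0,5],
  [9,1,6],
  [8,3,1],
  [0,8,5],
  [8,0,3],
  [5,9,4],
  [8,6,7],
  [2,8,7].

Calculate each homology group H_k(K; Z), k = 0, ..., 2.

H_0 ≅ Z,  H_1 ≅ Z ⊕ Z/2,  H_2 = 0.

K has 10 vertices, 30 edges, 20 triangles.
rank ∂_0 = 0, rank ∂_1 = 9 ⇒ b_0 = 10 − 0 − 9 = 1; all invariant factors of ∂_1 are 1 so no torsion. So H_0 = Z.
rank ∂_1 = 9, rank ∂_2 = 20 ⇒ b_1 = 30 − 9 − 20 = 1; ∂_2 has invariant factor(s) [2] giving torsion. So H_1 = Z ⊕ Z/2.
rank ∂_2 = 20, rank ∂_3 = 0 ⇒ b_2 = 20 − 20 − 0 = 0. So H_2 = 0.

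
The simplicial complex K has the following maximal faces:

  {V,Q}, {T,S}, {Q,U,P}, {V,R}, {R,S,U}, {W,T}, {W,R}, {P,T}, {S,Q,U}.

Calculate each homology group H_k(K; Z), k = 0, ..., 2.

H_0 = Z,  H_1 = Z^3,  H_2 = 0.

K has 8 vertices, 13 edges, 3 triangles.
rank ∂_0 = 0, rank ∂_1 = 7 ⇒ b_0 = 8 − 0 − 7 = 1; all invariant factors of ∂_1 are 1 so no torsion. So H_0 = Z.
rank ∂_1 = 7, rank ∂_2 = 3 ⇒ b_1 = 13 − 7 − 3 = 3; all invariant factors of ∂_2 are 1 so no torsion. So H_1 = Z^3.
rank ∂_2 = 3, rank ∂_3 = 0 ⇒ b_2 = 3 − 3 − 0 = 0. So H_2 = 0.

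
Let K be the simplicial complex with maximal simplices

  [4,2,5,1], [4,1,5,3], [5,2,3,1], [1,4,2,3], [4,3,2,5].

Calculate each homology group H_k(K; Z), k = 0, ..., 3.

H_0 ≅ Z,  H_1 = 0,  H_2 = 0,  H_3 ≅ Z.

Take the total order 1 < 2 < 3 < 4 < 5 on the vertex set. Then K (dimension 3) consists of the simplices:

  0-simplices (5): [1], [2], [3], [4], [5]
  1-simplices (10): [1,2], [1,3], [1,4], [1,5], [2,3], [2,4], [2,5], [3,4], [3,5], [4,5]
  2-simplices (10): [1,2,3], [1,2,4], [1,2,5], [1,3,4], [1,3,5], [1,4,5], [2,3,4], [2,3,5], [2,4,5], [3,4,5]
  3-simplices (5): [1,2,3,4], [1,2,3,5], [1,2,4,5], [1,3,4,5], [2,3,4,5]

Hence C_0 ≅ Z^5, C_1 ≅ Z^10, C_2 ≅ Z^10, C_3 ≅ Z^5.

The boundary map ∂_1: C_1 → C_0 maps an edge to its endpoints' difference, ∂[p,q] = q − p. For instance
  ∂[4,5] = [5] − [4].
The 5×10 boundary matrix has rank 4 and Smith normal form diag(1,1,1,1).

Boundary ∂_2: C_2 → C_1 acts by ∂[p,q,r] = [q,r] − [p,r] + [p,q]. For instance
  ∂[1,2,3] = [2,3] − [1,3] + [1,2],
  ∂[1,2,5] = [2,5] − [1,5] + [1,2].
The 10×10 boundary matrix has rank 6 and Smith normal form diag(1,1,1,1,1,1).

The boundary map ∂_3: C_3 → C_2 sends each 3-simplex σ to the alternating sum Σ_i (−1)^i (σ with its i-th vertex removed). For instance
  ∂[2,3,4,5] = [3,4,5] − [2,4,5] + [2,3,5] − [2,3,4],
  ∂[1,2,3,5] = [2,3,5] − [1,3,5] + [1,2,5] − [1,2,3].
The 10×5 boundary matrix has rank 4 and Smith normal form diag(1,1,1,1).

Computing H_k = (kernel of ∂_k) / (image of ∂_{k+1}):

  H_0: rank C_0 − rank ∂_1 = 5 − 4 = 1, and the invariant factors of ∂_1 are all 1, so H_0 ≅ Z.
  H_1: rank ker ∂_1 − rank ∂_2 = (10 − 4) − 6 = 0, and the invariant factors of ∂_2 are all 1, so H_1 ≅ 0.
  H_2: rank ker ∂_2 − rank ∂_3 = (10 − 6) − 4 = 0, and the invariant factors of ∂_3 are all 1, so H_2 ≅ 0.
  H_3: rank ker ∂_3 − rank ∂_4 = (5 − 4) − 0 = 1, and there is no ∂_4, so H_3 ≅ Z.

(K is a triangulation of the 3-sphere S^3.)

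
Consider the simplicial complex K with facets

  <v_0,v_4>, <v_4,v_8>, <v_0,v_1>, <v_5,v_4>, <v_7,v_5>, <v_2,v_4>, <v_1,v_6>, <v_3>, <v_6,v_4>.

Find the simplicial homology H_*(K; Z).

H_0 ≅ Z^2,  H_1 ≅ Z.

Take the total order v_0 < v_1 < v_2 < v_3 < v_4 < v_5 < v_6 < v_7 < v_8 on the vertex set. Then K (dimension 1) consists of the simplices:

  0-simplices (9): [v_0], [v_1], [v_2], [v_3], [v_4], [v_5], [v_6], [v_7], [v_8]
  1-simplices (8): [v_0,v_1], [v_0,v_4], [v_1,v_6], [v_2,v_4], [v_4,v_5], [v_4,v_6], [v_4,v_8], [v_5,v_7]

Hence C_0 ≅ Z^9, C_1 ≅ Z^8.

The boundary map ∂_1: C_1 → C_0 sends each edge [p,q] (with p < q) to q − p. For instance
  ∂[v_0,v_1] = [v_1] − [v_0].
As a 9×8 matrix over Z this has rank 7, with invariant factors (1,1,1,1,1,1,1).

Reading off H_k = ker ∂_k / im ∂_{k+1}:

  H_0: rank C_0 − rank ∂_1 = 9 − 7 = 2, and the invariant factors of ∂_1 are all 1, so H_0 ≅ Z^2.
  H_1: rank ker ∂_1 − rank ∂_2 = (8 − 7) − 0 = 1, and there is no ∂_2, so H_1 ≅ Z.

As a check, the Euler characteristic is 9 − 8 = 1, which agrees with 2 − 1 = 1.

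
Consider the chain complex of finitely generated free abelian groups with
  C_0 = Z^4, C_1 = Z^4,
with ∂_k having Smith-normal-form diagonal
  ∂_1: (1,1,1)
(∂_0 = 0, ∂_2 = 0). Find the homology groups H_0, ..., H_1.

H_0 ≅ Z,  H_1 ≅ Z.

H_0: b_0 = 4 − 0 − 3 = 1; torsion from ∂_1 factors > 1: none. So H_0 ≅ Z.
H_1: b_1 = 4 − 3 − 0 = 1; torsion from ∂_2 factors > 1: none. So H_1 ≅ Z.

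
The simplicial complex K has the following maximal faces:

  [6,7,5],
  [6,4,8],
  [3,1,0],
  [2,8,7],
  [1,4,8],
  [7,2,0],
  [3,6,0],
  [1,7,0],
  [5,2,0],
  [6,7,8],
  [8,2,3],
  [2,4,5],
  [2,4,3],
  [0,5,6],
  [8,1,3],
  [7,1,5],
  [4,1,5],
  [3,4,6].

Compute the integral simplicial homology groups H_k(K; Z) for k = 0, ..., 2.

K has 9 vertices, 27 edges, 18 triangles.
rank ∂_0 = 0, rank ∂_1 = 8 ⇒ b_0 = 9 − 0 − 8 = 1; all invariant factors of ∂_1 are 1 so no torsion. So H_0 = Z.
rank ∂_1 = 8, rank ∂_2 = 18 ⇒ b_1 = 27 − 8 − 18 = 1; ∂_2 has invariant factor(s) [2] giving torsion. So H_1 = Z × Z/2.
rank ∂_2 = 18, rank ∂_3 = 0 ⇒ b_2 = 18 − 18 − 0 = 0. So H_2 = 0.

H_0 ≅ Z,  H_1 ≅ Z × Z/2,  H_2 = 0.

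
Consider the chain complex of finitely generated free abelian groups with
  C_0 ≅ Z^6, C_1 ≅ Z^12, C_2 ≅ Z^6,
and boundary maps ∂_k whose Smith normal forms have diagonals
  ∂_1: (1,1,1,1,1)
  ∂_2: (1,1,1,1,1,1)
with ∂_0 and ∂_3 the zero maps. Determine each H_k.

H_0 ≅ Z,  H_1 ≅ Z,  H_2 = 0.

H_0: b_0 = 6 − 0 − 5 = 1; torsion from ∂_1 factors > 1: none. So H_0 ≅ Z.
H_1: b_1 = 12 − 5 − 6 = 1; torsion from ∂_2 factors > 1: none. So H_1 ≅ Z.
H_2: b_2 = 6 − 6 − 0 = 0; torsion from ∂_3 factors > 1: none. So H_2 ≅ 0.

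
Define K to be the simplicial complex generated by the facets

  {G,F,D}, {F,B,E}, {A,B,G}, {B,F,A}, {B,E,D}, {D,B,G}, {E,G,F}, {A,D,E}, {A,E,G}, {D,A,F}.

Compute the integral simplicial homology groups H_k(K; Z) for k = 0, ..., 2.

Take the total order A < B < D < E < F < G on the vertex set. Then K (dimension 2) consists of the simplices:

  0-simplices (6): A, B, D, E, F, G
  1-simplices (15): AB, AD, AE, AF, AG, BD, BE, BF, BG, DE, DF, DG, EF, EG, FG
  2-simplices (10): ABF, ABG, ADE, ADF, AEG, BDE, BDG, BEF, DFG, EFG

so the chain groups are C_0 ≅ Z^6, C_1 ≅ Z^15, C_2 ≅ Z^10.

The boundary map ∂_1: C_1 → C_0 maps an edge to its endpoints' difference, ∂[p,q] = q − p. For instance
  ∂AB = B − A.
As a 6×15 matrix over Z this has rank 5, with invariant factors (1,1,1,1,1).

The boundary map ∂_2: C_2 → C_1 sends each 2-simplex [p,q,r] to [q,r] − [p,r] + [p,q]. For instance
  ∂ABG = BG − AG + AB,
  ∂ADF = DF − AF + AD.
This gives a 15×10 integer matrix of rank 10; reducing to Smith normal form yields diagonal entries (1,1,1,1,1,1,1,1,1,2).

From H_k ≅ ker(∂_k) / im(∂_{k+1}) we obtain:

  H_0: rank C_0 − rank ∂_1 = 6 − 5 = 1, and the invariant factors of ∂_1 are all 1, so H_0 = Z.
  H_1: rank ker ∂_1 − rank ∂_2 = (15 − 5) − 10 = 0, and ∂_2 has invariant factor 2 > 1, so H_1 = Z_2.
  H_2: rank ker ∂_2 − rank ∂_3 = (10 − 10) − 0 = 0, and there is no ∂_3, so H_2 = 0.

As a check, the Euler characteristic is 6 − 15 + 10 = 1, which agrees with 1 − 0 + 0 = 1.
(K is a triangulation of the real projective plane RP^2.)

H_0 = Z,  H_1 = Z_2,  H_2 = 0.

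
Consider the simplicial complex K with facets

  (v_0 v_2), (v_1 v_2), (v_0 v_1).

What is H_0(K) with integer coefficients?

H_0 ≅ Z.

Take the total order v_0 < v_1 < v_2 on the vertex set. Then K (dimension 1) consists of the simplices:

  0-simplices (3): [v_0], [v_1], [v_2]
  1-simplices (3): [v_0,v_1], [v_0,v_2], [v_1,v_2]

Hence C_0 ≅ Z^3, C_1 ≅ Z^3.

∂_1: C_1 → C_0 maps an edge to its endpoints' difference, ∂[p,q] = q − p.
The resulting 3×3 matrix has rank 2, and its Smith normal form has invariant factors (1,1).

Now H_k = ker ∂_k / im ∂_{k+1}, so:

  H_0: rank C_0 − rank ∂_1 = 3 − 2 = 1, and the invariant factors of ∂_1 are all 1, so H_0 = Z.

(K is a triangulation of the circle S^1.)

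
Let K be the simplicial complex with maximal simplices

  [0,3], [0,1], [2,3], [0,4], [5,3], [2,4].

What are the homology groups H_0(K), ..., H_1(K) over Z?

Fix the vertex order 0 < 1 < 2 < 3 < 4 < 5 and write every simplex with vertices in increasing order. Then dim K = 1 and the simplices of K are:

  0-simplices (6): [0], [1], [2], [3], [4], [5]
  1-simplices (6): [0,1], [0,3], [0,4], [2,3], [2,4], [3,5]

so the chain groups are C_0 ≅ Z^6, C_1 ≅ Z^6.

Boundary ∂_1: C_1 → C_0 sends each edge [p,q] (with p < q) to q − p. For instance
  ∂[0,3] = [3] − [0].
The 6×6 boundary matrix has rank 5 and Smith normal form diag(1,1,1,1,1).

Now H_k = ker ∂_k / im ∂_{k+1}, so:

  H_0: rank C_0 − rank ∂_1 = 6 − 5 = 1, and the invariant factors of ∂_1 are all 1, so H_0 ≅ Z.
  H_1: rank ker ∂_1 − rank ∂_2 = (6 − 5) − 0 = 1, and there is no ∂_2, so H_1 ≅ Z.

H_0 = Z,  H_1 = Z.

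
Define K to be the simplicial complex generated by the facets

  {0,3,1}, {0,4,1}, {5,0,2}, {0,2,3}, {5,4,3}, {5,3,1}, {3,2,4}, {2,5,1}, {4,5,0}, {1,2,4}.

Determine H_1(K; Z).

H_1 ≅ Z/2.

Order the vertices as 0 < 1 < 2 < 3 < 4 < 5. Listing each simplex with vertices in this order, K has dimension 2 with simplices:

  0-simplices (6): [0], [1], [2], [3], [4], [5]
  1-simplices (15): [0,1], [0,2], [0,3], [0,4], [0,5], [1,2], [1,3], [1,4], [1,5], [2,3], [2,4], [2,5], [3,4], [3,5], [4,5]
  2-simplices (10): [0,1,3], [0,1,4], [0,2,3], [0,2,5], [0,4,5], [1,2,4], [1,2,5], [1,3,5], [2,3,4], [3,4,5]

giving chain groups C_0 ≅ Z^6, C_1 ≅ Z^15, C_2 ≅ Z^10.

The boundary map ∂_1: C_1 → C_0 maps an edge to its endpoints' difference, ∂[p,q] = q − p. For instance
  ∂[1,4] = [4] − [1].
The resulting 6×15 matrix has rank 5, and its Smith normal form has invariant factors (1,1,1,1,1).

Boundary ∂_2: C_2 → C_1 acts by ∂[p,q,r] = [q,r] − [p,r] + [p,q]. For instance
  ∂[0,1,4] = [1,4] − [0,4] + [0,1],
  ∂[1,2,5] = [2,5] − [1,5] + [1,2].
The 15×10 boundary matrix has rank 10 and Smith normal form diag(1,1,1,1,1,1,1,1,1,2).

From H_k ≅ ker(∂_k) / im(∂_{k+1}) we obtain:

  H_1: rank ker ∂_1 − rank ∂_2 = (15 − 5) − 10 = 0, and ∂_2 has invariant factor 2 > 1, so H_1 = Z/2.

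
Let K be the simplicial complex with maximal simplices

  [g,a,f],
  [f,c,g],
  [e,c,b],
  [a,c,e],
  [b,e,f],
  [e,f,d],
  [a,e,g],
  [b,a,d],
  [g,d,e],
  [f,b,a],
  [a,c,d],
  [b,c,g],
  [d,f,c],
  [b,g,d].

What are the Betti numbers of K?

We work with the vertex ordering a < b < c < d < e < f < g. The simplices of K, each written with vertices in increasing order, are:

  0-simplices (7): a, b, c, d, e, f, g
  1-simplices (21): ab, ac, ad, ae, af, ag, bc, bd, be, bf, bg, cd, ce, cf, cg, de, df, dg, ef, eg, fg
  2-simplices (14): abd, abf, acd, ace, aeg, afg, bce, bcg, bdg, bef, cdf, cfg, def, deg

Hence C_0 ≅ Z^7, C_1 ≅ Z^21, C_2 ≅ Z^14.

Boundary ∂_1: C_1 → C_0 maps an edge to its endpoints' difference, ∂[p,q] = q − p. For instance
  ∂cg = g − c.
The resulting 7×21 matrix has rank 6, and its Smith normal form has invariant factors (1,1,1,1,1,1).

The boundary map ∂_2: C_2 → C_1 sends each 2-simplex [p,q,r] to [q,r] − [p,r] + [p,q]. For instance
  ∂bce = ce − be + bc,
  ∂abd = bd − ad + ab.
The resulting 21×14 matrix has rank 13, and its Smith normal form has invariant factors (1,1,1,1,1,1,1,1,1,1,1,1,1).

From H_k ≅ ker(∂_k) / im(∂_{k+1}) we obtain:

  H_0: rank C_0 − rank ∂_1 = 7 − 6 = 1, and the invariant factors of ∂_1 are all 1, so H_0 ≅ Z.
  H_1: rank ker ∂_1 − rank ∂_2 = (21 − 6) − 13 = 2, and the invariant factors of ∂_2 are all 1, so H_1 ≅ Z^2.
  H_2: rank ker ∂_2 − rank ∂_3 = (14 − 13) − 0 = 1, and there is no ∂_3, so H_2 ≅ Z.

As a check, the Euler characteristic is 7 − 21 + 14 = 0, which agrees with 1 − 2 + 1 = 0.

Hence the Betti numbers are b_0 = 1, b_1 = 2, b_2 = 1.

b_0 = 1, b_1 = 2, b_2 = 1.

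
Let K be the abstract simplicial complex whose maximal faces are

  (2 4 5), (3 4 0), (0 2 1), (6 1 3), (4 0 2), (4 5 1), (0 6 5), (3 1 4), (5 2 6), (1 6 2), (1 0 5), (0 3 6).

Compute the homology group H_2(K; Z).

H_2 = 0.

Take the total order 0 < 1 < 2 < 3 < 4 < 5 < 6 on the vertex set. Then K (dimension 2) consists of the simplices:

  0-simplices (7): [0], [1], [2], [3], [4], [5], [6]
  1-simplices (18): [0,1], [0,2], [0,3], [0,4], [0,5], [0,6], [1,2], [1,3], [1,4], [1,5], [1,6], [2,4], [2,5], [2,6], [3,4], [3,6], [4,5], [5,6]
  2-simplices (12): [0,1,2], [0,1,5], [0,2,4], [0,3,4], [0,3,6], [0,5,6], [1,2,6], [1,3,4], [1,3,6], [1,4,5], [2,4,5], [2,5,6]

Hence C_0 ≅ Z^7, C_1 ≅ Z^18, C_2 ≅ Z^12.

∂_1: C_1 → C_0 is given by ∂[p,q] = [q] − [p]. For instance
  ∂[0,4] = [4] − [0].
The 7×18 boundary matrix has rank 6 and Smith normal form diag(1,1,1,1,1,1).

The boundary map ∂_2: C_2 → C_1 sends each 2-simplex [p,q,r] to [q,r] − [p,r] + [p,q]. For instance
  ∂[2,5,6] = [5,6] − [2,6] + [2,5],
  ∂[1,3,4] = [3,4] − [1,4] + [1,3].
This gives a 18×12 integer matrix of rank 12; reducing to Smith normal form yields diagonal entries (1,1,1,1,1,1,1,1,1,1,1,2).

Computing H_k = (kernel of ∂_k) / (image of ∂_{k+1}):

  H_2: rank ker ∂_2 − rank ∂_3 = (12 − 12) − 0 = 0, and there is no ∂_3, so H_2 ≅ 0.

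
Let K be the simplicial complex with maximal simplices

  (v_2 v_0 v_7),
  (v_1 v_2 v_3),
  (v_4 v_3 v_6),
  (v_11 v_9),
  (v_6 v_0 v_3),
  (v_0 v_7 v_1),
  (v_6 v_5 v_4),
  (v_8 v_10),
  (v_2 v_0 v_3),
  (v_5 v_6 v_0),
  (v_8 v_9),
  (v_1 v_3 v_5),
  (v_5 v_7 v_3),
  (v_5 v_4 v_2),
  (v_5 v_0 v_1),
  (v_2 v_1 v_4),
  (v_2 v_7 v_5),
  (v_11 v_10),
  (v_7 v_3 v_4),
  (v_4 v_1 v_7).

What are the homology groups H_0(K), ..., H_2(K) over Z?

H_0 ≅ Z^2,  H_1 ≅ Z^3,  H_2 ≅ Z.

We work with the vertex ordering v_0 < v_1 < v_2 < v_3 < v_4 < v_5 < v_6 < v_7 < v_8 < v_9 < v_10 < v_11. The simplices of K, each written with vertices in increasing order, are:

  0-simplices (12): [v_0], [v_1], [v_2], [v_3], [v_4], [v_5], [v_6], [v_7], [v_8], [v_9], [v_10], [v_11]
  1-simplices (28): (28 of them)
  2-simplices (16): (16 of them)

giving chain groups C_0 ≅ Z^12, C_1 ≅ Z^28, C_2 ≅ Z^16.

The boundary map ∂_1: C_1 → C_0 sends each edge [p,q] (with p < q) to q − p.
This gives a 12×28 integer matrix of rank 10; reducing to Smith normal form yields diagonal entries (1,1,1,1,1,1,1,1,1,1).

Boundary ∂_2: C_2 → C_1 acts by ∂[p,q,r] = [q,r] − [p,r] + [p,q]. For instance
  ∂[v_0,v_5,v_6] = [v_5,v_6] − [v_0,v_6] + [v_0,v_5],
  ∂[v_0,v_3,v_6] = [v_3,v_6] − [v_0,v_6] + [v_0,v_3].
The 28×16 boundary matrix has rank 15 and Smith normal form diag(1,1,1,1,1,1,1,1,1,1,1,1,1,1,1).

From H_k ≅ ker(∂_k) / im(∂_{k+1}) we obtain:

  H_0: rank C_0 − rank ∂_1 = 12 − 10 = 2, and the invariant factors of ∂_1 are all 1, so H_0 = Z^2.
  H_1: rank ker ∂_1 − rank ∂_2 = (28 − 10) − 15 = 3, and the invariant factors of ∂_2 are all 1, so H_1 = Z^3.
  H_2: rank ker ∂_2 − rank ∂_3 = (16 − 15) − 0 = 1, and there is no ∂_3, so H_2 = Z.

(K is a triangulation of the disjoint union of the circle S^1 and the torus T^2.)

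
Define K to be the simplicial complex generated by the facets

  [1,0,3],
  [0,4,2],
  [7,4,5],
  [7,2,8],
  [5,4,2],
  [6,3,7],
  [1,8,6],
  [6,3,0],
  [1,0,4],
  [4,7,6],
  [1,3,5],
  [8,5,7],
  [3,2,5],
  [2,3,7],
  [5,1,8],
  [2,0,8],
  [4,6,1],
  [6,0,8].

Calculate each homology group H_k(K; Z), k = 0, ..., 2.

H_0 = Z,  H_1 = Z × Z/2,  H_2 = 0.

Take the total order 0 < 1 < 2 < 3 < 4 < 5 < 6 < 7 < 8 on the vertex set. Then K (dimension 2) consists of the simplices:

  0-simplices (9): [0], [1], [2], [3], [4], [5], [6], [7], [8]
  1-simplices (27): (27 of them)
  2-simplices (18): [0,1,3], [0,1,4], [0,2,4], [0,2,8], [0,3,6], [0,6,8], [1,3,5], [1,4,6], [1,5,8], [1,6,8], [2,3,5], [2,3,7], [2,4,5], [2,7,8], [3,6,7], [4,5,7], [4,6,7], [5,7,8]

giving chain groups C_0 ≅ Z^9, C_1 ≅ Z^27, C_2 ≅ Z^18.

The boundary map ∂_1: C_1 → C_0 is given by ∂[p,q] = [q] − [p]. For instance
  ∂[0,4] = [4] − [0].
The 9×27 boundary matrix has rank 8 and Smith normal form diag(1,1,1,1,1,1,1,1).

∂_2: C_2 → C_1 acts by ∂[p,q,r] = [q,r] − [p,r] + [p,q]. For instance
  ∂[5,7,8] = [7,8] − [5,8] + [5,7],
  ∂[0,2,4] = [2,4] − [0,4] + [0,2].
As a 27×18 matrix over Z this has rank 18, with invariant factors (1,1,1,1,1,1,1,1,1,1,1,1,1,1,1,1,1,2).

From H_k ≅ ker(∂_k) / im(∂_{k+1}) we obtain:

  H_0: rank C_0 − rank ∂_1 = 9 − 8 = 1, and the invariant factors of ∂_1 are all 1, so H_0 ≅ Z.
  H_1: rank ker ∂_1 − rank ∂_2 = (27 − 8) − 18 = 1, and ∂_2 has invariant factor 2 > 1, so H_1 ≅ Z × Z/2.
  H_2: rank ker ∂_2 − rank ∂_3 = (18 − 18) − 0 = 0, and there is no ∂_3, so H_2 ≅ 0.

As a check, the Euler characteristic is 9 − 27 + 18 = 0, which agrees with 1 − 1 + 0 = 0.
(K is a triangulation of the Klein bottle.)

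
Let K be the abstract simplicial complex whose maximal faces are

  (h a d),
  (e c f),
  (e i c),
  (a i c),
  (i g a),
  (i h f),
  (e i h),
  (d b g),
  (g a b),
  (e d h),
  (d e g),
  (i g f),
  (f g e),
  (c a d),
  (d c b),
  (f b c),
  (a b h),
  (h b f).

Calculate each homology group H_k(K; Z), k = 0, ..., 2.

Order the vertices as a < b < c < d < e < f < g < h < i. Listing each simplex with vertices in this order, K has dimension 2 with simplices:

  0-simplices (9): a, b, c, d, e, f, g, h, i
  1-simplices (27): ab, ac, ad, ag, ah, ai, bc, bd, bf, bg, bh, cd, ce, cf, ci, de, dg, dh, ef, eg, eh, ei, fg, fh, fi, gi, hi
  2-simplices (18): abg, abh, acd, aci, adh, agi, bcd, bcf, bdg, bfh, cef, cei, deg, deh, efg, ehi, fgi, fhi

Hence C_0 ≅ Z^9, C_1 ≅ Z^27, C_2 ≅ Z^18.

The boundary map ∂_1: C_1 → C_0 maps an edge to its endpoints' difference, ∂[p,q] = q − p. For instance
  ∂fi = i − f.
The 9×27 boundary matrix has rank 8 and Smith normal form diag(1,1,1,1,1,1,1,1).

∂_2: C_2 → C_1 acts by ∂[p,q,r] = [q,r] − [p,r] + [p,q]. For instance
  ∂cei = ei − ci + ce,
  ∂bfh = fh − bh + bf.
The 27×18 boundary matrix has rank 18 and Smith normal form diag(1,1,1,1,1,1,1,1,1,1,1,1,1,1,1,1,1,2).

Now H_k = ker ∂_k / im ∂_{k+1}, so:

  H_0: rank C_0 − rank ∂_1 = 9 − 8 = 1, and the invariant factors of ∂_1 are all 1, so H_0 ≅ Z.
  H_1: rank ker ∂_1 − rank ∂_2 = (27 − 8) − 18 = 1, and ∂_2 has invariant factor 2 > 1, so H_1 ≅ Z ⊕ Z_2.
  H_2: rank ker ∂_2 − rank ∂_3 = (18 − 18) − 0 = 0, and there is no ∂_3, so H_2 ≅ 0.

H_0 = Z,  H_1 = Z ⊕ Z_2,  H_2 = 0.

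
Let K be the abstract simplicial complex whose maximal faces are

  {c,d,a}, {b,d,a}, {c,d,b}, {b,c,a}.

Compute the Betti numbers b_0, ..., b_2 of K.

Fix the vertex order a < b < c < d and write every simplex with vertices in increasing order. Then dim K = 2 and the simplices of K are:

  0-simplices (4): a, b, c, d
  1-simplices (6): ab, ac, ad, bc, bd, cd
  2-simplices (4): abc, abd, acd, bcd

Hence C_0 ≅ Z^4, C_1 ≅ Z^6, C_2 ≅ Z^4.

∂_1: C_1 → C_0 sends each edge [p,q] (with p < q) to q − p.
This gives a 4×6 integer matrix of rank 3; reducing to Smith normal form yields diagonal entries (1,1,1).

The boundary map ∂_2: C_2 → C_1 acts by ∂[p,q,r] = [q,r] − [p,r] + [p,q]. For instance
  ∂abc = bc − ac + ab,
  ∂acd = cd − ad + ac.
This gives a 6×4 integer matrix of rank 3; reducing to Smith normal form yields diagonal entries (1,1,1).

Now H_k = ker ∂_k / im ∂_{k+1}, so:

  H_0: rank C_0 − rank ∂_1 = 4 − 3 = 1, and the invariant factors of ∂_1 are all 1, so H_0 = Z.
  H_1: rank ker ∂_1 − rank ∂_2 = (6 − 3) − 3 = 0, and the invariant factors of ∂_2 are all 1, so H_1 = 0.
  H_2: rank ker ∂_2 − rank ∂_3 = (4 − 3) − 0 = 1, and there is no ∂_3, so H_2 = Z.

Hence the Betti numbers are b_0 = 1, b_1 = 0, b_2 = 1.

b_0 = 1, b_1 = 0, b_2 = 1.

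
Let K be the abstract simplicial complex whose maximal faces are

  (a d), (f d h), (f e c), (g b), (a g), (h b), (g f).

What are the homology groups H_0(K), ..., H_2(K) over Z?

H_0 = Z,  H_1 = Z^2,  H_2 = 0.

Fix the vertex order a < b < c < d < e < f < g < h and write every simplex with vertices in increasing order. Then dim K = 2 and the simplices of K are:

  0-simplices (8): a, b, c, d, e, f, g, h
  1-simplices (11): ad, ag, bg, bh, ce, cf, df, dh, ef, fg, fh
  2-simplices (2): cef, dfh

giving chain groups C_0 ≅ Z^8, C_1 ≅ Z^11, C_2 ≅ Z^2.

The boundary map ∂_1: C_1 → C_0 maps an edge to its endpoints' difference, ∂[p,q] = q − p. For instance
  ∂ce = e − c.
The 8×11 boundary matrix has rank 7 and Smith normal form diag(1,1,1,1,1,1,1).

∂_2: C_2 → C_1 sends each 2-simplex [p,q,r] to [q,r] − [p,r] + [p,q]. For instance
  ∂cef = ef − cf + ce,
  ∂dfh = fh − dh + df.
The 11×2 boundary matrix has rank 2 and Smith normal form diag(1,1).

From H_k ≅ ker(∂_k) / im(∂_{k+1}) we obtain:

  H_0: rank C_0 − rank ∂_1 = 8 − 7 = 1, and the invariant factors of ∂_1 are all 1, so H_0 ≅ Z.
  H_1: rank ker ∂_1 − rank ∂_2 = (11 − 7) − 2 = 2, and the invariant factors of ∂_2 are all 1, so H_1 ≅ Z^2.
  H_2: rank ker ∂_2 − rank ∂_3 = (2 − 2) − 0 = 0, and there is no ∂_3, so H_2 ≅ 0.

As a check, the Euler characteristic is 8 − 11 + 2 = -1, which agrees with 1 − 2 + 0 = -1.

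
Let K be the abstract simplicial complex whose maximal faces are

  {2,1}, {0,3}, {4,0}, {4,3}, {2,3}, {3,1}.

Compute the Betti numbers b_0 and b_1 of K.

K has 5 vertices, 6 edges.
rank ∂_0 = 0, rank ∂_1 = 4 ⇒ b_0 = 5 − 0 − 4 = 1; all invariant factors of ∂_1 are 1 so no torsion. So H_0 = Z.
rank ∂_1 = 4, rank ∂_2 = 0 ⇒ b_1 = 6 − 4 − 0 = 2. So H_1 = Z^2.

b_0 = 1, b_1 = 2.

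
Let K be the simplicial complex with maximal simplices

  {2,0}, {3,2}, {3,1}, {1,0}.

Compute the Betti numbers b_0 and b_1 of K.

We work with the vertex ordering 0 < 1 < 2 < 3. The simplices of K, each written with vertices in increasing order, are:

  0-simplices (4): [0], [1], [2], [3]
  1-simplices (4): [0,1], [0,2], [1,3], [2,3]

giving chain groups C_0 ≅ Z^4, C_1 ≅ Z^4.

Boundary ∂_1: C_1 → C_0 is given by ∂[p,q] = [q] − [p].
The 4×4 boundary matrix has rank 3 and Smith normal form diag(1,1,1).

Computing H_k = (kernel of ∂_k) / (image of ∂_{k+1}):

  H_0: rank C_0 − rank ∂_1 = 4 − 3 = 1, and the invariant factors of ∂_1 are all 1, so H_0 ≅ Z.
  H_1: rank ker ∂_1 − rank ∂_2 = (4 − 3) − 0 = 1, and there is no ∂_2, so H_1 ≅ Z.

(K is a triangulation of the circle S^1.)

Hence the Betti numbers are b_0 = 1, b_1 = 1.

b_0 = 1, b_1 = 1.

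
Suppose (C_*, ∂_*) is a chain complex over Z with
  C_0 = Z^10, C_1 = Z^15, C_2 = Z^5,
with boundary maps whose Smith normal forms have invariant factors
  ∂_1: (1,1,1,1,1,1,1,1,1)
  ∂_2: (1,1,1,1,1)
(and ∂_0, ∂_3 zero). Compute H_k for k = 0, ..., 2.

H_0 ≅ Z,  H_1 ≅ Z,  H_2 = 0.

H_0: b_0 = 10 − 0 − 9 = 1; torsion from ∂_1 factors > 1: none. So H_0 ≅ Z.
H_1: b_1 = 15 − 9 − 5 = 1; torsion from ∂_2 factors > 1: none. So H_1 ≅ Z.
H_2: b_2 = 5 − 5 − 0 = 0; torsion from ∂_3 factors > 1: none. So H_2 ≅ 0.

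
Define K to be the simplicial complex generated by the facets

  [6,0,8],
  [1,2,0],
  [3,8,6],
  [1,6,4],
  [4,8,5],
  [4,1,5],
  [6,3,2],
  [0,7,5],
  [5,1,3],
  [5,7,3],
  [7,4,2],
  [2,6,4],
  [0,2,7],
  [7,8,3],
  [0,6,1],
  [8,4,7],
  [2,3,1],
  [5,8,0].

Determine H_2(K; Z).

H_2 = 0.

Order the vertices as 0 < 1 < 2 < 3 < 4 < 5 < 6 < 7 < 8. Listing each simplex with vertices in this order, K has dimension 2 with simplices:

  0-simplices (9): [0], [1], [2], [3], [4], [5], [6], [7], [8]
  1-simplices (27): (27 of them)
  2-simplices (18): [0,1,2], [0,1,6], [0,2,7], [0,5,7], [0,5,8], [0,6,8], [1,2,3], [1,3,5], [1,4,5], [1,4,6], [2,3,6], [2,4,6], [2,4,7], [3,5,7], [3,6,8], [3,7,8], [4,5,8], [4,7,8]

Hence C_0 ≅ Z^9, C_1 ≅ Z^27, C_2 ≅ Z^18.

The boundary map ∂_1: C_1 → C_0 is given by ∂[p,q] = [q] − [p]. For instance
  ∂[3,7] = [7] − [3].
The resulting 9×27 matrix has rank 8, and its Smith normal form has invariant factors (1,1,1,1,1,1,1,1).

Boundary ∂_2: C_2 → C_1 acts by ∂[p,q,r] = [q,r] − [p,r] + [p,q]. For instance
  ∂[0,2,7] = [2,7] − [0,7] + [0,2],
  ∂[4,5,8] = [5,8] − [4,8] + [4,5].
This gives a 27×18 integer matrix of rank 18; reducing to Smith normal form yields diagonal entries (1,1,1,1,1,1,1,1,1,1,1,1,1,1,1,1,1,2).

From H_k ≅ ker(∂_k) / im(∂_{k+1}) we obtain:

  H_2: rank ker ∂_2 − rank ∂_3 = (18 − 18) − 0 = 0, and there is no ∂_3, so H_2 ≅ 0.

(K is a triangulation of the Klein bottle.)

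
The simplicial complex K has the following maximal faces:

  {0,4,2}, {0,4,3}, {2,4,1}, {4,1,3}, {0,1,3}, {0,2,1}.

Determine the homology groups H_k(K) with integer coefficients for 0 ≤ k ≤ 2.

H_0 = Z,  H_1 = 0,  H_2 = Z.

K has 5 vertices, 9 edges, 6 triangles.
rank ∂_0 = 0, rank ∂_1 = 4 ⇒ b_0 = 5 − 0 − 4 = 1; all invariant factors of ∂_1 are 1 so no torsion. So H_0 ≅ Z.
rank ∂_1 = 4, rank ∂_2 = 5 ⇒ b_1 = 9 − 4 − 5 = 0; all invariant factors of ∂_2 are 1 so no torsion. So H_1 ≅ 0.
rank ∂_2 = 5, rank ∂_3 = 0 ⇒ b_2 = 6 − 5 − 0 = 1. So H_2 ≅ Z.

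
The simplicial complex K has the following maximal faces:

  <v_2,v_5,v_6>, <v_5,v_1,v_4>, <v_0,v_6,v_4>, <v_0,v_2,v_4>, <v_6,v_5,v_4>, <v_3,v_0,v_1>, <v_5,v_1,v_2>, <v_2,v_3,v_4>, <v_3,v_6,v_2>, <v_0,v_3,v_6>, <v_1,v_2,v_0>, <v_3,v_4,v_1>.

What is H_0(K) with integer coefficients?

H_0 ≅ Z.

Fix the vertex order v_0 < v_1 < v_2 < v_3 < v_4 < v_5 < v_6 and write every simplex with vertices in increasing order. Then dim K = 2 and the simplices of K are:

  0-simplices (7): [v_0], [v_1], [v_2], [v_3], [v_4], [v_5], [v_6]
  1-simplices (18): (18 of them)
  2-simplices (12): (12 of them)

giving chain groups C_0 ≅ Z^7, C_1 ≅ Z^18, C_2 ≅ Z^12.

Boundary ∂_1: C_1 → C_0 maps an edge to its endpoints' difference, ∂[p,q] = q − p.
The resulting 7×18 matrix has rank 6, and its Smith normal form has invariant factors (1,1,1,1,1,1).

Boundary ∂_2: C_2 → C_1 sends each 2-simplex [p,q,r] to [q,r] − [p,r] + [p,q]. For instance
  ∂[v_0,v_1,v_3] = [v_1,v_3] − [v_0,v_3] + [v_0,v_1],
  ∂[v_0,v_4,v_6] = [v_4,v_6] − [v_0,v_6] + [v_0,v_4].
The 18×12 boundary matrix has rank 12 and Smith normal form diag(1,1,1,1,1,1,1,1,1,1,1,2).

From H_k ≅ ker(∂_k) / im(∂_{k+1}) we obtain:

  H_0: rank C_0 − rank ∂_1 = 7 − 6 = 1, and the invariant factors of ∂_1 are all 1, so H_0 = Z.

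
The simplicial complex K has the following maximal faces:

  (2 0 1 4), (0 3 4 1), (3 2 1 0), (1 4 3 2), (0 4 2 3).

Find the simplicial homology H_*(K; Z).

H_0 = Z,  H_1 = 0,  H_2 = 0,  H_3 = Z.

Order the vertices as 0 < 1 < 2 < 3 < 4. Listing each simplex with vertices in this order, K has dimension 3 with simplices:

  0-simplices (5): [0], [1], [2], [3], [4]
  1-simplices (10): [0,1], [0,2], [0,3], [0,4], [1,2], [1,3], [1,4], [2,3], [2,4], [3,4]
  2-simplices (10): [0,1,2], [0,1,3], [0,1,4], [0,2,3], [0,2,4], [0,3,4], [1,2,3], [1,2,4], [1,3,4], [2,3,4]
  3-simplices (5): [0,1,2,3], [0,1,2,4], [0,1,3,4], [0,2,3,4], [1,2,3,4]

Hence C_0 ≅ Z^5, C_1 ≅ Z^10, C_2 ≅ Z^10, C_3 ≅ Z^5.

∂_1: C_1 → C_0 sends each edge [p,q] (with p < q) to q − p.
As a 5×10 matrix over Z this has rank 4, with invariant factors (1,1,1,1).

∂_2: C_2 → C_1 sends each 2-simplex [p,q,r] to [q,r] − [p,r] + [p,q]. For instance
  ∂[0,2,3] = [2,3] − [0,3] + [0,2],
  ∂[0,1,4] = [1,4] − [0,4] + [0,1].
This gives a 10×10 integer matrix of rank 6; reducing to Smith normal form yields diagonal entries (1,1,1,1,1,1).

The boundary map ∂_3: C_3 → C_2 sends each 3-simplex σ to the alternating sum Σ_i (−1)^i (σ with its i-th vertex removed). For instance
  ∂[0,2,3,4] = [2,3,4] − [0,3,4] + [0,2,4] − [0,2,3],
  ∂[0,1,2,3] = [1,2,3] − [0,2,3] + [0,1,3] − [0,1,2].
The 10×5 boundary matrix has rank 4 and Smith normal form diag(1,1,1,1).

Computing H_k = (kernel of ∂_k) / (image of ∂_{k+1}):

  H_0: rank C_0 − rank ∂_1 = 5 − 4 = 1, and the invariant factors of ∂_1 are all 1, so H_0 ≅ Z.
  H_1: rank ker ∂_1 − rank ∂_2 = (10 − 4) − 6 = 0, and the invariant factors of ∂_2 are all 1, so H_1 ≅ 0.
  H_2: rank ker ∂_2 − rank ∂_3 = (10 − 6) − 4 = 0, and the invariant factors of ∂_3 are all 1, so H_2 ≅ 0.
  H_3: rank ker ∂_3 − rank ∂_4 = (5 − 4) − 0 = 1, and there is no ∂_4, so H_3 ≅ Z.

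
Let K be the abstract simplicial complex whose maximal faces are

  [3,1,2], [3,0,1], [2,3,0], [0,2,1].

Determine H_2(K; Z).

H_2 ≅ Z.

K has 4 vertices, 6 edges, 4 triangles.
rank ∂_2 = 3, rank ∂_3 = 0 ⇒ b_2 = 4 − 3 − 0 = 1. So H_2 ≅ Z.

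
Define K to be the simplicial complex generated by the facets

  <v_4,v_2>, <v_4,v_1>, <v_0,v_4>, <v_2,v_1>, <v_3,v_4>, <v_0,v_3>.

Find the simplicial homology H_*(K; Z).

We work with the vertex ordering v_0 < v_1 < v_2 < v_3 < v_4. The simplices of K, each written with vertices in increasing order, are:

  0-simplices (5): [v_0], [v_1], [v_2], [v_3], [v_4]
  1-simplices (6): [v_0,v_3], [v_0,v_4], [v_1,v_2], [v_1,v_4], [v_2,v_4], [v_3,v_4]

so the chain groups are C_0 ≅ Z^5, C_1 ≅ Z^6.

∂_1: C_1 → C_0 maps an edge to its endpoints' difference, ∂[p,q] = q − p.
This gives a 5×6 integer matrix of rank 4; reducing to Smith normal form yields diagonal entries (1,1,1,1).

Reading off H_k = ker ∂_k / im ∂_{k+1}:

  H_0: rank C_0 − rank ∂_1 = 5 − 4 = 1, and the invariant factors of ∂_1 are all 1, so H_0 = Z.
  H_1: rank ker ∂_1 − rank ∂_2 = (6 − 4) − 0 = 2, and there is no ∂_2, so H_1 = Z^2.

H_0 ≅ Z,  H_1 ≅ Z^2.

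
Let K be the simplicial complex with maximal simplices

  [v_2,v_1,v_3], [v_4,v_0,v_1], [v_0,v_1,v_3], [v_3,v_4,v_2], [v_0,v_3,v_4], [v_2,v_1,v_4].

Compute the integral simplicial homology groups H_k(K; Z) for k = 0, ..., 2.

K has 5 vertices, 9 edges, 6 triangles.
rank ∂_0 = 0, rank ∂_1 = 4 ⇒ b_0 = 5 − 0 − 4 = 1; all invariant factors of ∂_1 are 1 so no torsion. So H_0 = Z.
rank ∂_1 = 4, rank ∂_2 = 5 ⇒ b_1 = 9 − 4 − 5 = 0; all invariant factors of ∂_2 are 1 so no torsion. So H_1 = 0.
rank ∂_2 = 5, rank ∂_3 = 0 ⇒ b_2 = 6 − 5 − 0 = 1. So H_2 = Z.

H_0 = Z,  H_1 = 0,  H_2 = Z.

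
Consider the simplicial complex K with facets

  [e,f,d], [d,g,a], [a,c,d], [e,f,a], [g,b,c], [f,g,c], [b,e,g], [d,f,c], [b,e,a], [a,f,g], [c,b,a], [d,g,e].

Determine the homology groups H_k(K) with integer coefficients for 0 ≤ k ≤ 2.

H_0 ≅ Z,  H_1 ≅ Z_2,  H_2 = 0.

Take the total order a < b < c < d < e < f < g on the vertex set. Then K (dimension 2) consists of the simplices:

  0-simplices (7): a, b, c, d, e, f, g
  1-simplices (18): ab, ac, ad, ae, af, ag, bc, be, bg, cd, cf, cg, de, df, dg, ef, eg, fg
  2-simplices (12): abc, abe, acd, adg, aef, afg, bcg, beg, cdf, cfg, def, deg

so the chain groups are C_0 ≅ Z^7, C_1 ≅ Z^18, C_2 ≅ Z^12.

∂_1: C_1 → C_0 is given by ∂[p,q] = [q] − [p]. For instance
  ∂ae = e − a.
This gives a 7×18 integer matrix of rank 6; reducing to Smith normal form yields diagonal entries (1,1,1,1,1,1).

∂_2: C_2 → C_1 acts by ∂[p,q,r] = [q,r] − [p,r] + [p,q]. For instance
  ∂deg = eg − dg + de,
  ∂abc = bc − ac + ab.
The resulting 18×12 matrix has rank 12, and its Smith normal form has invariant factors (1,1,1,1,1,1,1,1,1,1,1,2).

Now H_k = ker ∂_k / im ∂_{k+1}, so:

  H_0: rank C_0 − rank ∂_1 = 7 − 6 = 1, and the invariant factors of ∂_1 are all 1, so H_0 = Z.
  H_1: rank ker ∂_1 − rank ∂_2 = (18 − 6) − 12 = 0, and ∂_2 has invariant factor 2 > 1, so H_1 = Z_2.
  H_2: rank ker ∂_2 − rank ∂_3 = (12 − 12) − 0 = 0, and there is no ∂_3, so H_2 = 0.

As a check, the Euler characteristic is 7 − 18 + 12 = 1, which agrees with 1 − 0 + 0 = 1.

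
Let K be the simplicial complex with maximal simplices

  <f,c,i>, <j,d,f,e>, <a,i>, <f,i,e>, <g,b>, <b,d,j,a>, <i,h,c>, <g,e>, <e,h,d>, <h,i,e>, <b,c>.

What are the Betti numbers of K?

b_0 = 1, b_1 = 3, b_2 = 0, b_3 = 0.

Fix the vertex order a < b < c < d < e < f < g < h < i < j and write every simplex with vertices in increasing order. Then dim K = 3 and the simplices of K are:

  0-simplices (10): a, b, c, d, e, f, g, h, i, j
  1-simplices (23): ab, ad, ai, aj, bc, bd, bg, bj, cf, ch, ci, de, df, dh, dj, ef, eg, eh, ei, ej, fi, fj, hi
  2-simplices (13): abd, abj, adj, bdj, cfi, chi, def, deh, dej, dfj, efi, efj, ehi
  3-simplices (2): abdj, defj

Hence C_0 ≅ Z^10, C_1 ≅ Z^23, C_2 ≅ Z^13, C_3 ≅ Z^2.

Boundary ∂_1: C_1 → C_0 is given by ∂[p,q] = [q] − [p].
As a 10×23 matrix over Z this has rank 9, with invariant factors (1,1,1,1,1,1,1,1,1).

∂_2: C_2 → C_1 sends each 2-simplex [p,q,r] to [q,r] − [p,r] + [p,q]. For instance
  ∂efj = fj − ej + ef,
  ∂deh = eh − dh + de.
The resulting 23×13 matrix has rank 11, and its Smith normal form has invariant factors (1,1,1,1,1,1,1,1,1,1,1).

Boundary ∂_3: C_3 → C_2 sends each 3-simplex σ to the alternating sum Σ_i (−1)^i (σ with its i-th vertex removed). For instance
  ∂defj = efj − dfj + dej − def,
  ∂abdj = bdj − adj + abj − abd.
This gives a 13×2 integer matrix of rank 2; reducing to Smith normal form yields diagonal entries (1,1).

Computing H_k = (kernel of ∂_k) / (image of ∂_{k+1}):

  H_0: rank C_0 − rank ∂_1 = 10 − 9 = 1, and the invariant factors of ∂_1 are all 1, so H_0 ≅ Z.
  H_1: rank ker ∂_1 − rank ∂_2 = (23 − 9) − 11 = 3, and the invariant factors of ∂_2 are all 1, so H_1 ≅ Z^3.
  H_2: rank ker ∂_2 − rank ∂_3 = (13 − 11) − 2 = 0, and the invariant factors of ∂_3 are all 1, so H_2 ≅ 0.
  H_3: rank ker ∂_3 − rank ∂_4 = (2 − 2) − 0 = 0, and there is no ∂_4, so H_3 ≅ 0.

Hence the Betti numbers are b_0 = 1, b_1 = 3, b_2 = 0, b_3 = 0.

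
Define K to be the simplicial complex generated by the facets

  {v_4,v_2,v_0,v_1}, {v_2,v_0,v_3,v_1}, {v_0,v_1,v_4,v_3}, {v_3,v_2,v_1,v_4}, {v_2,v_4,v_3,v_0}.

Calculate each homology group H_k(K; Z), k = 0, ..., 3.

H_0 ≅ Z,  H_1 = 0,  H_2 = 0,  H_3 ≅ Z.

K has 5 vertices, 10 edges, 10 triangles, 5 3-simplices.
rank ∂_0 = 0, rank ∂_1 = 4 ⇒ b_0 = 5 − 0 − 4 = 1; all invariant factors of ∂_1 are 1 so no torsion. So H_0 = Z.
rank ∂_1 = 4, rank ∂_2 = 6 ⇒ b_1 = 10 − 4 − 6 = 0; all invariant factors of ∂_2 are 1 so no torsion. So H_1 = 0.
rank ∂_2 = 6, rank ∂_3 = 4 ⇒ b_2 = 10 − 6 − 4 = 0; all invariant factors of ∂_3 are 1 so no torsion. So H_2 = 0.
rank ∂_3 = 4, rank ∂_4 = 0 ⇒ b_3 = 5 − 4 − 0 = 1. So H_3 = Z.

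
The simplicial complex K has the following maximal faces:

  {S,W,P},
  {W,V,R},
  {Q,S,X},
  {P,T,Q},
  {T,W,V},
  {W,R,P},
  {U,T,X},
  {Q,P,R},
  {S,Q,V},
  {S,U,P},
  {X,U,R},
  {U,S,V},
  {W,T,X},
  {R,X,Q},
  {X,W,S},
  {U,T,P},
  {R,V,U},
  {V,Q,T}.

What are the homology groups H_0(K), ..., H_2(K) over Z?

K has 9 vertices, 27 edges, 18 triangles.
rank ∂_0 = 0, rank ∂_1 = 8 ⇒ b_0 = 9 − 0 − 8 = 1; all invariant factors of ∂_1 are 1 so no torsion. So H_0 = Z.
rank ∂_1 = 8, rank ∂_2 = 17 ⇒ b_1 = 27 − 8 − 17 = 2; all invariant factors of ∂_2 are 1 so no torsion. So H_1 = Z^2.
rank ∂_2 = 17, rank ∂_3 = 0 ⇒ b_2 = 18 − 17 − 0 = 1. So H_2 = Z.

H_0 = Z,  H_1 = Z^2,  H_2 = Z.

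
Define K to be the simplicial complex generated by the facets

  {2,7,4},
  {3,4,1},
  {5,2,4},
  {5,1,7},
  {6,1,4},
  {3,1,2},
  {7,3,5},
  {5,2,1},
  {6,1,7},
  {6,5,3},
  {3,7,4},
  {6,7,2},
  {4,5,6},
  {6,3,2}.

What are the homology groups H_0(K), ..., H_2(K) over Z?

K has 7 vertices, 21 edges, 14 triangles.
rank ∂_0 = 0, rank ∂_1 = 6 ⇒ b_0 = 7 − 0 − 6 = 1; all invariant factors of ∂_1 are 1 so no torsion. So H_0 ≅ Z.
rank ∂_1 = 6, rank ∂_2 = 13 ⇒ b_1 = 21 − 6 − 13 = 2; all invariant factors of ∂_2 are 1 so no torsion. So H_1 ≅ Z^2.
rank ∂_2 = 13, rank ∂_3 = 0 ⇒ b_2 = 14 − 13 − 0 = 1. So H_2 ≅ Z.

H_0 ≅ Z,  H_1 ≅ Z^2,  H_2 ≅ Z.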